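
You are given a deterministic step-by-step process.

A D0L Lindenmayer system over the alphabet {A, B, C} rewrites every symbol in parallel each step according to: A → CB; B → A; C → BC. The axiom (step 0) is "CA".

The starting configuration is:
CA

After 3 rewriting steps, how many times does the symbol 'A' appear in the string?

2

[0] CA
[1] BCCB
[2] ABCBCA
[3] CBABCABCCB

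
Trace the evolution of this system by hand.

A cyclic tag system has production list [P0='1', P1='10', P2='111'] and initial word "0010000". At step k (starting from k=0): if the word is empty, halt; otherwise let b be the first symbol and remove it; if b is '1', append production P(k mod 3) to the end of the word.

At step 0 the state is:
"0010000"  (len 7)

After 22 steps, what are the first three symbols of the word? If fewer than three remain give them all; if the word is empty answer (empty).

111

0) "0010000"  (len 7)
1) "010000"  (len 6)
2) "10000"  (len 5)
3) "0000111"  (len 7)
4) "000111"  (len 6)
5) "00111"  (len 5)
6) "0111"  (len 4)
7) "111"  (len 3)
8) "1110"  (len 4)
9) "110111"  (len 6)
10) "101111"  (len 6)
11) "0111110"  (len 7)
12) "111110"  (len 6)
13) "111101"  (len 6)
14) "1110110"  (len 7)
15) "110110111"  (len 9)
16) "101101111"  (len 9)
17) "0110111110"  (len 10)
18) "110111110"  (len 9)
19) "101111101"  (len 9)
20) "0111110110"  (len 10)
21) "111110110"  (len 9)
22) "111101101"  (len 9)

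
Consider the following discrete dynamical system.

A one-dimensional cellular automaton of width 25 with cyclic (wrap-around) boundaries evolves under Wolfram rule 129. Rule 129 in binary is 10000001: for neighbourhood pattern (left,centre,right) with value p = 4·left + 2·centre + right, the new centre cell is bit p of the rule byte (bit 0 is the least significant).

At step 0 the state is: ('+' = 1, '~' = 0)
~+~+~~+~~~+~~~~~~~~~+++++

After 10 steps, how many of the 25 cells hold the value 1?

17

[0] ~+~+~~+~~~+~~~~~~~~~+++++
[1] ~~~~~~~~+~~~+++++++~~+++~
[2] +++++++~~~+~~+++++~~~~+~~
[3] ~+++++~~+~~~~~+++~~++~~~~
[4] ~~+++~~~~~+++~~+~~~~~~+++
[5] ~~~+~~+++~~+~~~~~++++~~+~
[6] ++~~~~~+~~~~~+++~~++~~~~~
[7] ~~~+++~~~+++~~+~~~~~~+++~
[8] ++~~+~~+~~+~~~~~++++~~+~~
[9] ~~~~~~~~~~~~+++~~++~~~~~~
[10] +++++++++++~~+~~~~~~+++++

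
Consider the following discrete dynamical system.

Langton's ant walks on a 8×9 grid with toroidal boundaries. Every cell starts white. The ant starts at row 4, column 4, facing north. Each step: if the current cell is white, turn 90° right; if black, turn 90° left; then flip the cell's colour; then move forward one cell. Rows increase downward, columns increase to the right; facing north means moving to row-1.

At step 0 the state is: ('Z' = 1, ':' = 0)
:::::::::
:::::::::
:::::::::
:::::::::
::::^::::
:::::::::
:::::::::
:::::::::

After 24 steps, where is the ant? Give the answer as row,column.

6,2

step 0: :::::::::
:::::::::
:::::::::
:::::::::
::::^::::
:::::::::
:::::::::
:::::::::
step 1: :::::::::
:::::::::
:::::::::
:::::::::
::::Z>:::
:::::::::
:::::::::
:::::::::
step 2: :::::::::
:::::::::
:::::::::
:::::::::
::::ZZ:::
:::::v:::
:::::::::
:::::::::
step 3: :::::::::
:::::::::
:::::::::
:::::::::
::::ZZ:::
::::<Z:::
:::::::::
:::::::::
step 4: :::::::::
:::::::::
:::::::::
:::::::::
::::^Z:::
::::ZZ:::
:::::::::
:::::::::
step 5: :::::::::
:::::::::
:::::::::
:::::::::
:::<:Z:::
::::ZZ:::
:::::::::
:::::::::
step 6: :::::::::
:::::::::
:::::::::
:::^:::::
:::Z:Z:::
::::ZZ:::
:::::::::
:::::::::
step 7: :::::::::
:::::::::
:::::::::
:::Z>::::
:::Z:Z:::
::::ZZ:::
:::::::::
:::::::::
step 8: :::::::::
:::::::::
:::::::::
:::ZZ::::
:::ZvZ:::
::::ZZ:::
:::::::::
:::::::::
step 9: :::::::::
:::::::::
:::::::::
:::ZZ::::
:::<ZZ:::
::::ZZ:::
:::::::::
:::::::::
step 10: :::::::::
:::::::::
:::::::::
:::ZZ::::
::::ZZ:::
:::vZZ:::
:::::::::
:::::::::
step 11: :::::::::
:::::::::
:::::::::
:::ZZ::::
::::ZZ:::
::<ZZZ:::
:::::::::
:::::::::
step 12: :::::::::
:::::::::
:::::::::
:::ZZ::::
::^:ZZ:::
::ZZZZ:::
:::::::::
:::::::::
step 13: :::::::::
:::::::::
:::::::::
:::ZZ::::
::Z>ZZ:::
::ZZZZ:::
:::::::::
:::::::::
step 14: :::::::::
:::::::::
:::::::::
:::ZZ::::
::ZZZZ:::
::ZvZZ:::
:::::::::
:::::::::
step 15: :::::::::
:::::::::
:::::::::
:::ZZ::::
::ZZZZ:::
::Z:>Z:::
:::::::::
:::::::::
step 16: :::::::::
:::::::::
:::::::::
:::ZZ::::
::ZZ^Z:::
::Z::Z:::
:::::::::
:::::::::
step 17: :::::::::
:::::::::
:::::::::
:::ZZ::::
::Z<:Z:::
::Z::Z:::
:::::::::
:::::::::
step 18: :::::::::
:::::::::
:::::::::
:::ZZ::::
::Z::Z:::
::Zv:Z:::
:::::::::
:::::::::
step 19: :::::::::
:::::::::
:::::::::
:::ZZ::::
::Z::Z:::
::<Z:Z:::
:::::::::
:::::::::
step 20: :::::::::
:::::::::
:::::::::
:::ZZ::::
::Z::Z:::
:::Z:Z:::
::v::::::
:::::::::
step 21: :::::::::
:::::::::
:::::::::
:::ZZ::::
::Z::Z:::
:::Z:Z:::
:<Z::::::
:::::::::
step 22: :::::::::
:::::::::
:::::::::
:::ZZ::::
::Z::Z:::
:^:Z:Z:::
:ZZ::::::
:::::::::
step 23: :::::::::
:::::::::
:::::::::
:::ZZ::::
::Z::Z:::
:Z>Z:Z:::
:ZZ::::::
:::::::::
step 24: :::::::::
:::::::::
:::::::::
:::ZZ::::
::Z::Z:::
:ZZZ:Z:::
:Zv::::::
:::::::::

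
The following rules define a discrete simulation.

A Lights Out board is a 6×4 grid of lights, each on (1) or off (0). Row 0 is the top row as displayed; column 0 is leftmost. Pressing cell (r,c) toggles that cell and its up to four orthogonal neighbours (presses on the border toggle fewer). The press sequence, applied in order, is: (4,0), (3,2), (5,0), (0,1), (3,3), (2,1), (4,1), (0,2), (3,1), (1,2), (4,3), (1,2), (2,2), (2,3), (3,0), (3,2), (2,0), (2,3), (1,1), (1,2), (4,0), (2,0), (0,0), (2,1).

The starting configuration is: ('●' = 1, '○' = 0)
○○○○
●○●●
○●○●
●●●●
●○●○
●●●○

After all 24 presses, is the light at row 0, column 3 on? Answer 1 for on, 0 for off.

step 0: ○○○○
●○●●
○●○●
●●●●
●○●○
●●●○
step 1: ○○○○
●○●●
○●○●
○●●●
○●●○
○●●○
step 2: ○○○○
●○●●
○●●●
○○○○
○●○○
○●●○
step 3: ○○○○
●○●●
○●●●
○○○○
●●○○
●○●○
step 4: ●●●○
●●●●
○●●●
○○○○
●●○○
●○●○
step 5: ●●●○
●●●●
○●●○
○○●●
●●○●
●○●○
step 6: ●●●○
●○●●
●○○○
○●●●
●●○●
●○●○
step 7: ●●●○
●○●●
●○○○
○○●●
○○●●
●●●○
step 8: ●○○●
●○○●
●○○○
○○●●
○○●●
●●●○
step 9: ●○○●
●○○●
●●○○
●●○●
○●●●
●●●○
step 10: ●○●●
●●●○
●●●○
●●○●
○●●●
●●●○
step 11: ●○●●
●●●○
●●●○
●●○○
○●○○
●●●●
step 12: ●○○●
●○○●
●●○○
●●○○
○●○○
●●●●
step 13: ●○○●
●○●●
●○●●
●●●○
○●○○
●●●●
step 14: ●○○●
●○●○
●○○○
●●●●
○●○○
●●●●
step 15: ●○○●
●○●○
○○○○
○○●●
●●○○
●●●●
step 16: ●○○●
●○●○
○○●○
○●○○
●●●○
●●●●
step 17: ●○○●
○○●○
●●●○
●●○○
●●●○
●●●●
step 18: ●○○●
○○●●
●●○●
●●○●
●●●○
●●●●
step 19: ●●○●
●●○●
●○○●
●●○●
●●●○
●●●●
step 20: ●●●●
●○●○
●○●●
●●○●
●●●○
●●●●
step 21: ●●●●
●○●○
●○●●
○●○●
○○●○
○●●●
step 22: ●●●●
○○●○
○●●●
●●○●
○○●○
○●●●
step 23: ○○●●
●○●○
○●●●
●●○●
○○●○
○●●●
step 24: ○○●●
●●●○
●○○●
●○○●
○○●○
○●●●

1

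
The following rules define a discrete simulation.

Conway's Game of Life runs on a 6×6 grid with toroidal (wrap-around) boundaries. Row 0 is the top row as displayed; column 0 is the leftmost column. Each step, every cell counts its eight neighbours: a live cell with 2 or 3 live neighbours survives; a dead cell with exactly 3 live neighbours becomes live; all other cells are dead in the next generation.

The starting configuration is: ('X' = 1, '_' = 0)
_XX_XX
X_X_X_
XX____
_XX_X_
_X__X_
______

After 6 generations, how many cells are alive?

7

[0] _XX_XX
X_X_X_
XX____
_XX_X_
_X__X_
______
[1] XXX_XX
__X_X_
X_____
__XX_X
_XXX__
XXXXXX
[2] ______
__X_X_
_XX_XX
X__XX_
______
______
[3] ______
_XX_XX
XXX___
XXXXX_
______
______
[4] ______
__XX_X
______
X__X_X
_XXX__
______
[5] ______
______
X_XX_X
XX_XX_
XXXXX_
__X___
[6] ______
______
X_XX_X
______
X___X_
__X___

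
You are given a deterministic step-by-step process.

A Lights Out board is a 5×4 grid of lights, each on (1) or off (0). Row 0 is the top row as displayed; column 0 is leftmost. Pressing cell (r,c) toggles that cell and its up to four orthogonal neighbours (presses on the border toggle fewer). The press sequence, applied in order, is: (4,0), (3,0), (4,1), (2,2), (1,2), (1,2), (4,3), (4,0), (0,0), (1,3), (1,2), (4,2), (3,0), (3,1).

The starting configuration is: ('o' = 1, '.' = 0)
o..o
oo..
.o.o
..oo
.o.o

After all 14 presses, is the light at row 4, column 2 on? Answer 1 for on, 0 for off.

1

k=0  o..o
oo..
.o.o
..oo
.o.o
k=1  o..o
oo..
.o.o
o.oo
o..o
k=2  o..o
oo..
oo.o
.ooo
...o
k=3  o..o
oo..
oo.o
..oo
oooo
k=4  o..o
ooo.
o.o.
...o
oooo
k=5  o.oo
o..o
o...
...o
oooo
k=6  o..o
ooo.
o.o.
...o
oooo
k=7  o..o
ooo.
o.o.
....
oo..
k=8  o..o
ooo.
o.o.
o...
....
k=9  .o.o
.oo.
o.o.
o...
....
k=10  .o..
.o.o
o.oo
o...
....
k=11  .oo.
..o.
o..o
o...
....
k=12  .oo.
..o.
o..o
o.o.
.ooo
k=13  .oo.
..o.
...o
.oo.
oooo
k=14  .oo.
..o.
.o.o
o...
o.oo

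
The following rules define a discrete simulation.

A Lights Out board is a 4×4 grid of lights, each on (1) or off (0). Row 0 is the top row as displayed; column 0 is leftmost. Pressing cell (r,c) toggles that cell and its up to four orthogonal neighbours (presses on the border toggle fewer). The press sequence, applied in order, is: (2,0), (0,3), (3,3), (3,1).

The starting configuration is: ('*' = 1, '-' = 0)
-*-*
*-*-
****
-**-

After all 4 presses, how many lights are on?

gen 0: -*-*
*-*-
****
-**-
gen 1: -*-*
--*-
--**
***-
gen 2: -**-
--**
--**
***-
gen 3: -**-
--**
--*-
**-*
gen 4: -**-
--**
-**-
--**

8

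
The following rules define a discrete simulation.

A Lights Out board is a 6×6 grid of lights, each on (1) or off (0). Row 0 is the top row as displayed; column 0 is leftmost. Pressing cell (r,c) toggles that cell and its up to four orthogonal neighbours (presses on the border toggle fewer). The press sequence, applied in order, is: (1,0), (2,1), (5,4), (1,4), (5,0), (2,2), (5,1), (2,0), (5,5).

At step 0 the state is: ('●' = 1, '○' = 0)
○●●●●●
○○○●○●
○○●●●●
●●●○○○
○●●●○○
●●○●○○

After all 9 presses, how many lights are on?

k=0  ○●●●●●
○○○●○●
○○●●●●
●●●○○○
○●●●○○
●●○●○○
k=1  ●●●●●●
●●○●○●
●○●●●●
●●●○○○
○●●●○○
●●○●○○
k=2  ●●●●●●
●○○●○●
○●○●●●
●○●○○○
○●●●○○
●●○●○○
k=3  ●●●●●●
●○○●○●
○●○●●●
●○●○○○
○●●●●○
●●○○●●
k=4  ●●●●○●
●○○○●○
○●○●○●
●○●○○○
○●●●●○
●●○○●●
k=5  ●●●●○●
●○○○●○
○●○●○●
●○●○○○
●●●●●○
○○○○●●
k=6  ●●●●○●
●○●○●○
○○●○○●
●○○○○○
●●●●●○
○○○○●●
k=7  ●●●●○●
●○●○●○
○○●○○●
●○○○○○
●○●●●○
●●●○●●
k=8  ●●●●○●
○○●○●○
●●●○○●
○○○○○○
●○●●●○
●●●○●●
k=9  ●●●●○●
○○●○●○
●●●○○●
○○○○○○
●○●●●●
●●●○○○

19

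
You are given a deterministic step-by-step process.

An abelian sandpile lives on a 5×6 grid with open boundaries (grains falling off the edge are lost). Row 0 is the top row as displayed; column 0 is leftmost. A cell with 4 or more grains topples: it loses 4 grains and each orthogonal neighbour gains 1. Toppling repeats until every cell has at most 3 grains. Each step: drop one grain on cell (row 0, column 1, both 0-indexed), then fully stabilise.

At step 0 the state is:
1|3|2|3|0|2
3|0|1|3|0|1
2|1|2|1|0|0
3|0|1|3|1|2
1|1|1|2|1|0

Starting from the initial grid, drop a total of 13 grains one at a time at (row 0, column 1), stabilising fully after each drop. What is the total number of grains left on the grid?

43

k=0  1|3|2|3|0|2
3|0|1|3|0|1
2|1|2|1|0|0
3|0|1|3|1|2
1|1|1|2|1|0
k=1  2|0|3|3|0|2
3|1|1|3|0|1
2|1|2|1|0|0
3|0|1|3|1|2
1|1|1|2|1|0
k=2  2|1|3|3|0|2
3|1|1|3|0|1
2|1|2|1|0|0
3|0|1|3|1|2
1|1|1|2|1|0
k=3  2|2|3|3|0|2
3|1|1|3|0|1
2|1|2|1|0|0
3|0|1|3|1|2
1|1|1|2|1|0
k=4  2|3|3|3|0|2
3|1|1|3|0|1
2|1|2|1|0|0
3|0|1|3|1|2
1|1|1|2|1|0
k=5  3|1|1|1|1|2
3|2|3|0|1|1
2|1|2|2|0|0
3|0|1|3|1|2
1|1|1|2|1|0
k=6  3|2|1|1|1|2
3|2|3|0|1|1
2|1|2|2|0|0
3|0|1|3|1|2
1|1|1|2|1|0
k=7  3|3|1|1|1|2
3|2|3|0|1|1
2|1|2|2|0|0
3|0|1|3|1|2
1|1|1|2|1|0
k=8  1|2|3|1|1|2
1|1|0|1|1|1
3|2|3|2|0|0
3|0|1|3|1|2
1|1|1|2|1|0
k=9  1|3|3|1|1|2
1|1|0|1|1|1
3|2|3|2|0|0
3|0|1|3|1|2
1|1|1|2|1|0
k=10  2|1|0|2|1|2
1|2|1|1|1|1
3|2|3|2|0|0
3|0|1|3|1|2
1|1|1|2|1|0
k=11  2|2|0|2|1|2
1|2|1|1|1|1
3|2|3|2|0|0
3|0|1|3|1|2
1|1|1|2|1|0
k=12  2|3|0|2|1|2
1|2|1|1|1|1
3|2|3|2|0|0
3|0|1|3|1|2
1|1|1|2|1|0
k=13  3|0|1|2|1|2
1|3|1|1|1|1
3|2|3|2|0|0
3|0|1|3|1|2
1|1|1|2|1|0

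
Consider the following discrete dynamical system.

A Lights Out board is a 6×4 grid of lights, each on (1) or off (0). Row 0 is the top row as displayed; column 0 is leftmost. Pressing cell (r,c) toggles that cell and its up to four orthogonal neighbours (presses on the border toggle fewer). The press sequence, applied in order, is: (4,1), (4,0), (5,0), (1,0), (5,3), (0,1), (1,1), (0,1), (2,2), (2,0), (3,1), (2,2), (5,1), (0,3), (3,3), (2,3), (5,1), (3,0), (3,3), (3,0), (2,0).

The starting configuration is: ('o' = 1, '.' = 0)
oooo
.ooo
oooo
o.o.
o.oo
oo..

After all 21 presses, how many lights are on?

10

0) oooo
.ooo
oooo
o.o.
o.oo
oo..
1) oooo
.ooo
oooo
ooo.
.o.o
o...
2) oooo
.ooo
oooo
.oo.
o..o
....
3) oooo
.ooo
oooo
.oo.
...o
oo..
4) .ooo
o.oo
.ooo
.oo.
...o
oo..
5) .ooo
o.oo
.ooo
.oo.
....
oooo
6) o..o
oooo
.ooo
.oo.
....
oooo
7) oo.o
...o
..oo
.oo.
....
oooo
8) ..oo
.o.o
..oo
.oo.
....
oooo
9) ..oo
.ooo
.o..
.o..
....
oooo
10) ..oo
oooo
o...
oo..
....
oooo
11) ..oo
oooo
oo..
..o.
.o..
oooo
12) ..oo
oo.o
o.oo
....
.o..
oooo
13) ..oo
oo.o
o.oo
....
....
...o
14) ....
oo..
o.oo
....
....
...o
15) ....
oo..
o.o.
..oo
...o
...o
16) ....
oo.o
o..o
..o.
...o
...o
17) ....
oo.o
o..o
..o.
.o.o
oooo
18) ....
oo.o
...o
ooo.
oo.o
oooo
19) ....
oo.o
....
oo.o
oo..
oooo
20) ....
oo.o
o...
...o
.o..
oooo
21) ....
.o.o
.o..
o..o
.o..
oooo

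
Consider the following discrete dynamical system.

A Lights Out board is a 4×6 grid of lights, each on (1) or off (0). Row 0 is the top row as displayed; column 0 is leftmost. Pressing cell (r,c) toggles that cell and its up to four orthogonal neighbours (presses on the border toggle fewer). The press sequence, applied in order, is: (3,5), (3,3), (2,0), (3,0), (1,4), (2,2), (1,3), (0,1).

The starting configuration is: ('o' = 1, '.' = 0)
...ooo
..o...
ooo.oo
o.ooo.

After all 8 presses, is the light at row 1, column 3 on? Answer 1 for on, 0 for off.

0

step 0: ...ooo
..o...
ooo.oo
o.ooo.
step 1: ...ooo
..o...
ooo.o.
o.oo.o
step 2: ...ooo
..o...
ooooo.
o...oo
step 3: ...ooo
o.o...
..ooo.
....oo
step 4: ...ooo
o.o...
o.ooo.
oo..oo
step 5: ...o.o
o.oooo
o.oo..
oo..oo
step 6: ...o.o
o..ooo
oo....
ooo.oo
step 7: .....o
o.o..o
oo.o..
ooo.oo
step 8: ooo..o
ooo..o
oo.o..
ooo.oo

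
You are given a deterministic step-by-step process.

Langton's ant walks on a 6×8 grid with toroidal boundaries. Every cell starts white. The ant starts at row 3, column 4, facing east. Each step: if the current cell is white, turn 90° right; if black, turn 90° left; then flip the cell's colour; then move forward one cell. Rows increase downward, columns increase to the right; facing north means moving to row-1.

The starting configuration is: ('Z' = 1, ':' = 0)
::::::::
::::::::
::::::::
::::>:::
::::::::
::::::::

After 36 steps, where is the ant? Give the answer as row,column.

gen 0: ::::::::
::::::::
::::::::
::::>:::
::::::::
::::::::
gen 1: ::::::::
::::::::
::::::::
::::Z:::
::::v:::
::::::::
gen 2: ::::::::
::::::::
::::::::
::::Z:::
:::<Z:::
::::::::
gen 3: ::::::::
::::::::
::::::::
:::^Z:::
:::ZZ:::
::::::::
gen 4: ::::::::
::::::::
::::::::
:::Z>:::
:::ZZ:::
::::::::
gen 5: ::::::::
::::::::
::::^:::
:::Z::::
:::ZZ:::
::::::::
gen 6: ::::::::
::::::::
::::Z>::
:::Z::::
:::ZZ:::
::::::::
gen 7: ::::::::
::::::::
::::ZZ::
:::Z:v::
:::ZZ:::
::::::::
gen 8: ::::::::
::::::::
::::ZZ::
:::Z<Z::
:::ZZ:::
::::::::
gen 9: ::::::::
::::::::
::::^Z::
:::ZZZ::
:::ZZ:::
::::::::
gen 10: ::::::::
::::::::
:::<:Z::
:::ZZZ::
:::ZZ:::
::::::::
gen 11: ::::::::
:::^::::
:::Z:Z::
:::ZZZ::
:::ZZ:::
::::::::
gen 12: ::::::::
:::Z>:::
:::Z:Z::
:::ZZZ::
:::ZZ:::
::::::::
gen 13: ::::::::
:::ZZ:::
:::ZvZ::
:::ZZZ::
:::ZZ:::
::::::::
gen 14: ::::::::
:::ZZ:::
:::<ZZ::
:::ZZZ::
:::ZZ:::
::::::::
gen 15: ::::::::
:::ZZ:::
::::ZZ::
:::vZZ::
:::ZZ:::
::::::::
gen 16: ::::::::
:::ZZ:::
::::ZZ::
::::>Z::
:::ZZ:::
::::::::
gen 17: ::::::::
:::ZZ:::
::::^Z::
:::::Z::
:::ZZ:::
::::::::
gen 18: ::::::::
:::ZZ:::
:::<:Z::
:::::Z::
:::ZZ:::
::::::::
gen 19: ::::::::
:::^Z:::
:::Z:Z::
:::::Z::
:::ZZ:::
::::::::
gen 20: ::::::::
::<:Z:::
:::Z:Z::
:::::Z::
:::ZZ:::
::::::::
gen 21: ::^:::::
::Z:Z:::
:::Z:Z::
:::::Z::
:::ZZ:::
::::::::
gen 22: ::Z>::::
::Z:Z:::
:::Z:Z::
:::::Z::
:::ZZ:::
::::::::
gen 23: ::ZZ::::
::ZvZ:::
:::Z:Z::
:::::Z::
:::ZZ:::
::::::::
gen 24: ::ZZ::::
::<ZZ:::
:::Z:Z::
:::::Z::
:::ZZ:::
::::::::
gen 25: ::ZZ::::
:::ZZ:::
::vZ:Z::
:::::Z::
:::ZZ:::
::::::::
gen 26: ::ZZ::::
:::ZZ:::
:<ZZ:Z::
:::::Z::
:::ZZ:::
::::::::
gen 27: ::ZZ::::
:^:ZZ:::
:ZZZ:Z::
:::::Z::
:::ZZ:::
::::::::
gen 28: ::ZZ::::
:Z>ZZ:::
:ZZZ:Z::
:::::Z::
:::ZZ:::
::::::::
gen 29: ::ZZ::::
:ZZZZ:::
:ZvZ:Z::
:::::Z::
:::ZZ:::
::::::::
gen 30: ::ZZ::::
:ZZZZ:::
:Z:>:Z::
:::::Z::
:::ZZ:::
::::::::
gen 31: ::ZZ::::
:ZZ^Z:::
:Z:::Z::
:::::Z::
:::ZZ:::
::::::::
gen 32: ::ZZ::::
:Z<:Z:::
:Z:::Z::
:::::Z::
:::ZZ:::
::::::::
gen 33: ::ZZ::::
:Z::Z:::
:Zv::Z::
:::::Z::
:::ZZ:::
::::::::
gen 34: ::ZZ::::
:Z::Z:::
:<Z::Z::
:::::Z::
:::ZZ:::
::::::::
gen 35: ::ZZ::::
:Z::Z:::
::Z::Z::
:v:::Z::
:::ZZ:::
::::::::
gen 36: ::ZZ::::
:Z::Z:::
::Z::Z::
<Z:::Z::
:::ZZ:::
::::::::

3,0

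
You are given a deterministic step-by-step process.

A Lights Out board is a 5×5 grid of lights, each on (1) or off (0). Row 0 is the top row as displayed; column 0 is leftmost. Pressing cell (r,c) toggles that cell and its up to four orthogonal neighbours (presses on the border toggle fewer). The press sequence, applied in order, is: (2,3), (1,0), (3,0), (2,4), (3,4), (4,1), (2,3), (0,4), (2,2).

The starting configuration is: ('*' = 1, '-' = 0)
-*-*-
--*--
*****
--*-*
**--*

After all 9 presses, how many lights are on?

[0] -*-*-
--*--
*****
--*-*
**--*
[1] -*-*-
--**-
**---
--***
**--*
[2] **-*-
****-
-*---
--***
**--*
[3] **-*-
****-
**---
*****
-*--*
[4] **-*-
*****
**-**
****-
-*--*
[5] **-*-
*****
**-*-
***-*
-*---
[6] **-*-
*****
**-*-
*-*-*
*-*--
[7] **-*-
***-*
***-*
*-***
*-*--
[8] **--*
***--
***-*
*-***
*-*--
[9] **--*
**---
*--**
*--**
*-*--

13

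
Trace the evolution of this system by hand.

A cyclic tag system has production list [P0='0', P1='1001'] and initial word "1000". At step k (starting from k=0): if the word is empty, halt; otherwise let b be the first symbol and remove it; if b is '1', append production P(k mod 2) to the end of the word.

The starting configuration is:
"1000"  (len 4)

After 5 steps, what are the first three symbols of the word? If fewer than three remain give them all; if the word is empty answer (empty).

gen 0: "1000"  (len 4)
gen 1: "0000"  (len 4)
gen 2: "000"  (len 3)
gen 3: "00"  (len 2)
gen 4: "0"  (len 1)
gen 5: (halted — word empty)

(empty)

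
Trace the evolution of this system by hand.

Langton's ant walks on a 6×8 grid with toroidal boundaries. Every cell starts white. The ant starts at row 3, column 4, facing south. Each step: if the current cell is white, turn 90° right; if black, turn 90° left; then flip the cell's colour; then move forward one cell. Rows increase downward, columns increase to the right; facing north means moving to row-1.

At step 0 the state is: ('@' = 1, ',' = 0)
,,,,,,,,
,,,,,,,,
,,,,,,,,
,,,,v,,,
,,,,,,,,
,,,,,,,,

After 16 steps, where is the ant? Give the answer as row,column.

gen 0: ,,,,,,,,
,,,,,,,,
,,,,,,,,
,,,,v,,,
,,,,,,,,
,,,,,,,,
gen 1: ,,,,,,,,
,,,,,,,,
,,,,,,,,
,,,<@,,,
,,,,,,,,
,,,,,,,,
gen 2: ,,,,,,,,
,,,,,,,,
,,,^,,,,
,,,@@,,,
,,,,,,,,
,,,,,,,,
gen 3: ,,,,,,,,
,,,,,,,,
,,,@>,,,
,,,@@,,,
,,,,,,,,
,,,,,,,,
gen 4: ,,,,,,,,
,,,,,,,,
,,,@@,,,
,,,@v,,,
,,,,,,,,
,,,,,,,,
gen 5: ,,,,,,,,
,,,,,,,,
,,,@@,,,
,,,@,>,,
,,,,,,,,
,,,,,,,,
gen 6: ,,,,,,,,
,,,,,,,,
,,,@@,,,
,,,@,@,,
,,,,,v,,
,,,,,,,,
gen 7: ,,,,,,,,
,,,,,,,,
,,,@@,,,
,,,@,@,,
,,,,<@,,
,,,,,,,,
gen 8: ,,,,,,,,
,,,,,,,,
,,,@@,,,
,,,@^@,,
,,,,@@,,
,,,,,,,,
gen 9: ,,,,,,,,
,,,,,,,,
,,,@@,,,
,,,@@>,,
,,,,@@,,
,,,,,,,,
gen 10: ,,,,,,,,
,,,,,,,,
,,,@@^,,
,,,@@,,,
,,,,@@,,
,,,,,,,,
gen 11: ,,,,,,,,
,,,,,,,,
,,,@@@>,
,,,@@,,,
,,,,@@,,
,,,,,,,,
gen 12: ,,,,,,,,
,,,,,,,,
,,,@@@@,
,,,@@,v,
,,,,@@,,
,,,,,,,,
gen 13: ,,,,,,,,
,,,,,,,,
,,,@@@@,
,,,@@<@,
,,,,@@,,
,,,,,,,,
gen 14: ,,,,,,,,
,,,,,,,,
,,,@@^@,
,,,@@@@,
,,,,@@,,
,,,,,,,,
gen 15: ,,,,,,,,
,,,,,,,,
,,,@<,@,
,,,@@@@,
,,,,@@,,
,,,,,,,,
gen 16: ,,,,,,,,
,,,,,,,,
,,,@,,@,
,,,@v@@,
,,,,@@,,
,,,,,,,,

3,4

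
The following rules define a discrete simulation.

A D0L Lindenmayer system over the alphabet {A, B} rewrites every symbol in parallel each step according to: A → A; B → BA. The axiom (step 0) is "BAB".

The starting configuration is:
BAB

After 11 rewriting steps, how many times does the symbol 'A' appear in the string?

0) BAB
1) BAABA
2) BAAABAA
3) BAAAABAAA
4) BAAAAABAAAA
5) BAAAAAABAAAAA
6) BAAAAAAABAAAAAA
7) BAAAAAAAABAAAAAAA
8) BAAAAAAAAABAAAAAAAA
9) BAAAAAAAAAABAAAAAAAAA
10) BAAAAAAAAAAABAAAAAAAAAA
11) BAAAAAAAAAAAABAAAAAAAAAAA

23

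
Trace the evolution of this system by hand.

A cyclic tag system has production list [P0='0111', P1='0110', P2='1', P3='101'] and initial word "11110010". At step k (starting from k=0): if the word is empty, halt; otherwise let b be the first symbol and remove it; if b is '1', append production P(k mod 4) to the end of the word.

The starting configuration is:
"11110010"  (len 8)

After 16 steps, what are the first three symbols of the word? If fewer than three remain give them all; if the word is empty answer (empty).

[0] "11110010"  (len 8)
[1] "11100100111"  (len 11)
[2] "11001001110110"  (len 14)
[3] "10010011101101"  (len 14)
[4] "0010011101101101"  (len 16)
[5] "010011101101101"  (len 15)
[6] "10011101101101"  (len 14)
[7] "00111011011011"  (len 14)
[8] "0111011011011"  (len 13)
[9] "111011011011"  (len 12)
[10] "110110110110110"  (len 15)
[11] "101101101101101"  (len 15)
[12] "01101101101101101"  (len 17)
[13] "1101101101101101"  (len 16)
[14] "1011011011011010110"  (len 19)
[15] "0110110110110101101"  (len 19)
[16] "110110110110101101"  (len 18)

110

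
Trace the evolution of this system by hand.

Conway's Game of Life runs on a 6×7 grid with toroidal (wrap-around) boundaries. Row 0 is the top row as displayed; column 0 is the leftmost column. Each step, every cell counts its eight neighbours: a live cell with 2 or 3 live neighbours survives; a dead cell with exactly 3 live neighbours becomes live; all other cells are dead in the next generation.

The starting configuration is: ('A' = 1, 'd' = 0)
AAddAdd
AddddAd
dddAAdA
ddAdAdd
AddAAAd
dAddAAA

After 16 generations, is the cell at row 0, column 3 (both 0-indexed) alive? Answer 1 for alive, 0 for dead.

k=0  AAddAdd
AddddAd
dddAAdA
ddAdAdd
AddAAAd
dAddAAA
k=1  dAddAdd
AAdAdAd
dddAAdA
ddAdddA
AAAdddd
dAAdddd
k=2  dddAAdd
AAdAdAA
dAdAAdA
ddAddAA
AddAddd
dddAddd
k=3  AddAdAA
dAddddA
dAdAddd
dAAddAA
ddAAAdA
ddAAddd
k=4  AAdAAAA
dAddAAA
dAdddAA
dAdddAA
AdddAdA
AAddddd
k=5  dddAddd
dAdAddd
dAAdddd
dAddAdd
ddddddd
ddAAddd
k=6  dddAAdd
dAdAddd
AAdAddd
dAAdddd
ddAAddd
ddAAddd
k=7  ddddAdd
AAdAddd
AddAddd
Adddddd
ddddddd
ddddddd
k=8  ddddddd
AAAAAdd
AdAdddA
ddddddd
ddddddd
ddddddd
k=9  dAAAddd
AdAAddA
AdAdddA
ddddddd
ddddddd
ddddddd
k=10  AAdAddd
ddddddA
AdAAddA
ddddddd
ddddddd
ddAdddd
k=11  AAAdddd
dddAddA
AdddddA
ddddddd
ddddddd
dAAdddd
k=12  AddAddd
ddAdddA
AdddddA
ddddddd
ddddddd
AdAdddd
k=13  AdAAddA
dAddddA
AdddddA
ddddddd
ddddddd
dAddddd
k=14  ddAdddA
dAAddAd
AdddddA
ddddddd
ddddddd
AAAdddd
k=15  dddAddA
dAAddAd
AAddddA
ddddddd
dAddddd
AAAdddd
k=16  dddAddA
dAAddAd
AAAdddA
dAddddd
AAAdddd
AAAdddd

1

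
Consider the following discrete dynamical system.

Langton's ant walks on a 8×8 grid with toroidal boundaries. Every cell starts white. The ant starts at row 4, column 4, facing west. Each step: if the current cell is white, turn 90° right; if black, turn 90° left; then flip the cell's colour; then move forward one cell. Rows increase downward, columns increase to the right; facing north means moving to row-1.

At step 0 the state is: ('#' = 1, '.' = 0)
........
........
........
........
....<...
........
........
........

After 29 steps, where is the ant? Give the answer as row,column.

gen 0: ........
........
........
........
....<...
........
........
........
gen 1: ........
........
........
....^...
....#...
........
........
........
gen 2: ........
........
........
....#>..
....#...
........
........
........
gen 3: ........
........
........
....##..
....#v..
........
........
........
gen 4: ........
........
........
....##..
....<#..
........
........
........
gen 5: ........
........
........
....##..
.....#..
....v...
........
........
gen 6: ........
........
........
....##..
.....#..
...<#...
........
........
gen 7: ........
........
........
....##..
...^.#..
...##...
........
........
gen 8: ........
........
........
....##..
...#>#..
...##...
........
........
gen 9: ........
........
........
....##..
...###..
...#v...
........
........
gen 10: ........
........
........
....##..
...###..
...#.>..
........
........
gen 11: ........
........
........
....##..
...###..
...#.#..
.....v..
........
gen 12: ........
........
........
....##..
...###..
...#.#..
....<#..
........
gen 13: ........
........
........
....##..
...###..
...#^#..
....##..
........
gen 14: ........
........
........
....##..
...###..
...##>..
....##..
........
gen 15: ........
........
........
....##..
...##^..
...##...
....##..
........
gen 16: ........
........
........
....##..
...#<...
...##...
....##..
........
gen 17: ........
........
........
....##..
...#....
...#v...
....##..
........
gen 18: ........
........
........
....##..
...#....
...#.>..
....##..
........
gen 19: ........
........
........
....##..
...#....
...#.#..
....#v..
........
gen 20: ........
........
........
....##..
...#....
...#.#..
....#.>.
........
gen 21: ........
........
........
....##..
...#....
...#.#..
....#.#.
......v.
gen 22: ........
........
........
....##..
...#....
...#.#..
....#.#.
.....<#.
gen 23: ........
........
........
....##..
...#....
...#.#..
....#^#.
.....##.
gen 24: ........
........
........
....##..
...#....
...#.#..
....##>.
.....##.
gen 25: ........
........
........
....##..
...#....
...#.#^.
....##..
.....##.
gen 26: ........
........
........
....##..
...#....
...#.##>
....##..
.....##.
gen 27: ........
........
........
....##..
...#....
...#.###
....##.v
.....##.
gen 28: ........
........
........
....##..
...#....
...#.###
....##<#
.....##.
gen 29: ........
........
........
....##..
...#....
...#.#^#
....####
.....##.

5,6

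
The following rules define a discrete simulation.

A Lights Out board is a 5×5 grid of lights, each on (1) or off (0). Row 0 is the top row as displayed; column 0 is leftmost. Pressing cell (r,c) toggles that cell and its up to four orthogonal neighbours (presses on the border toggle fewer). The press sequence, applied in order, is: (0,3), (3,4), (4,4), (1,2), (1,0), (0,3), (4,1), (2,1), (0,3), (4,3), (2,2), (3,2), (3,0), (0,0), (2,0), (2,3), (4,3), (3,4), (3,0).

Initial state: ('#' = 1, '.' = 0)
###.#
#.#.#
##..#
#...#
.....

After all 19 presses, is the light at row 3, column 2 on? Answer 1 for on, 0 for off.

0

[0] ###.#
#.#.#
##..#
#...#
.....
[1] ##.#.
#.###
##..#
#...#
.....
[2] ##.#.
#.###
##...
#..#.
....#
[3] ##.#.
#.###
##...
#..##
...#.
[4] ####.
##..#
###..
#..##
...#.
[5] .###.
....#
.##..
#..##
...#.
[6] .#..#
...##
.##..
#..##
...#.
[7] .#..#
...##
.##..
##.##
####.
[8] .#..#
.#.##
#....
#..##
####.
[9] .###.
.#..#
#....
#..##
####.
[10] .###.
.#..#
#....
#...#
##..#
[11] .###.
.##.#
####.
#.#.#
##..#
[12] .###.
.##.#
##.#.
##.##
###.#
[13] .###.
.##.#
.#.#.
...##
.##.#
[14] #.##.
###.#
.#.#.
...##
.##.#
[15] #.##.
.##.#
#..#.
#..##
.##.#
[16] #.##.
.####
#.#.#
#...#
.##.#
[17] #.##.
.####
#.#.#
#..##
.#.#.
[18] #.##.
.####
#.#..
#....
.#.##
[19] #.##.
.####
..#..
.#...
##.##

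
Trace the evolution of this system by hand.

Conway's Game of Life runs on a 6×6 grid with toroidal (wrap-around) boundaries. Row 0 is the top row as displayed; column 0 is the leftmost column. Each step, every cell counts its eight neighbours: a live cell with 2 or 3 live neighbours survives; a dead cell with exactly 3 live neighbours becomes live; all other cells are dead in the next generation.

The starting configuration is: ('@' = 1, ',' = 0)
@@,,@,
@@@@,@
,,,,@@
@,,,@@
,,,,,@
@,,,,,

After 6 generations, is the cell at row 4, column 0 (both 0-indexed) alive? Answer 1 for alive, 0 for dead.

gen 0: @@,,@,
@@@@,@
,,,,@@
@,,,@@
,,,,,@
@,,,,,
gen 1: ,,,@@,
,,@@,,
,,@,,,
@,,,,,
,,,,@,
@@,,,,
gen 2: ,@,@@,
,,@,@,
,@@@,,
,,,,,,
@@,,,@
,,,@@@
gen 3: ,,,,,,
,,,,@,
,@@@,,
,,,,,,
@,,,,@
,@,@,,
gen 4: ,,,,,,
,,@@,,
,,@@,,
@@@,,,
@,,,,,
@,,,,,
gen 5: ,,,,,,
,,@@,,
,,,,,,
@,@@,,
@,,,,@
,,,,,,
gen 6: ,,,,,,
,,,,,,
,@,,,,
@@,,,@
@@,,,@
,,,,,,

1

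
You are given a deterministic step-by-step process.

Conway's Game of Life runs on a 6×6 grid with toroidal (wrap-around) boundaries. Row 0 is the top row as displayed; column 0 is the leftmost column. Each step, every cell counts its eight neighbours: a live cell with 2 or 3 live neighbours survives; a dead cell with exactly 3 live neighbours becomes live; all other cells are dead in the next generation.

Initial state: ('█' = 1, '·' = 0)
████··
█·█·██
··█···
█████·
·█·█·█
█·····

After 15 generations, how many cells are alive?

0) ████··
█·█·██
··█···
█████·
·█·█·█
█·····
1) ··███·
█···██
······
█···██
···█·█
···███
2) █·█···
····██
······
█···██
···█··
·····█
3) █···█·
·····█
█·····
····██
█·····
······
4) ·····█
█····█
█···█·
█····█
·····█
·····█
5) ····██
█···█·
·█··█·
█···█·
····██
█···██
6) ···█··
█··██·
██·██·
█··██·
···█··
█··█··
7) ··██·█
██····
██····
██····
··██·█
··███·
8) █····█
·····█
··█··█
·····█
█····█
·█···█
9) ····██
····██
█···██
····██
····██
·█··█·
10) █··█··
···█··
█··█··
···█··
█··█··
█··█··
11) ··███·
··███·
··███·
··███·
··███·
██████
12) █·····
·█···█
·█···█
·█···█
█·····
█·····
13) ██···█
·█···█
·██·██
·█···█
██···█
██···█
14) ··█·█·
······
·██·██
······
··█·█·
··█·█·
15) ······
·██·██
······
·██·██
······
·██·██

12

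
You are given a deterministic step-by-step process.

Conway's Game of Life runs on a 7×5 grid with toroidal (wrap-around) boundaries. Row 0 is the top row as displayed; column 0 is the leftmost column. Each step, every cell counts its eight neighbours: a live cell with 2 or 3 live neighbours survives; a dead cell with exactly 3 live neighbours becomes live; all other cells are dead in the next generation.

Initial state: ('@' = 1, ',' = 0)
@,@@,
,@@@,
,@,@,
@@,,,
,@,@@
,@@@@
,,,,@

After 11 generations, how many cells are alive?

4

[0] @,@@,
,@@@,
,@,@,
@@,,,
,@,@@
,@@@@
,,,,@
[1] @,,,,
@,,,,
,,,@@
,@,@,
,,,,,
,@,,,
,,,,,
[2] ,,,,,
@,,,,
@,@@@
,,@@@
,,@,,
,,,,,
,,,,,
[3] ,,,,,
@@,@,
@,@,,
@,,,,
,,@,,
,,,,,
,,,,,
[4] ,,,,,
@@@,@
@,@,,
,,,,,
,,,,,
,,,,,
,,,,,
[5] @@,,,
@,@@@
@,@@@
,,,,,
,,,,,
,,,,,
,,,,,
[6] @@@@,
,,,,,
@,@,,
,,,@@
,,,,,
,,,,,
,,,,,
[7] ,@@,,
@,,@@
,,,@@
,,,@@
,,,,,
,,,,,
,@@,,
[8] ,,,,@
@@,,,
,,@,,
,,,@@
,,,,,
,,,,,
,@@,,
[9] ,,@,,
@@,,,
@@@@@
,,,@,
,,,,,
,,,,,
,,,,,
[10] ,@,,,
,,,,,
,,,@,
@@,@,
,,,,,
,,,,,
,,,,,
[11] ,,,,,
,,,,,
,,@,@
,,@,@
,,,,,
,,,,,
,,,,,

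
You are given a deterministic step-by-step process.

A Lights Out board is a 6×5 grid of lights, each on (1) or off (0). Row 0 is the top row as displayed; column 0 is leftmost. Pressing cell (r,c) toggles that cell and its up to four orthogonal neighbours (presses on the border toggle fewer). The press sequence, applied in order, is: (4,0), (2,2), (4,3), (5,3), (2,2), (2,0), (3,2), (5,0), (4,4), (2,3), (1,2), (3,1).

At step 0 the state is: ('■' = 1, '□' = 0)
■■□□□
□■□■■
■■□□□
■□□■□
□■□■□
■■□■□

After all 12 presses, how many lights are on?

k=0  ■■□□□
□■□■■
■■□□□
■□□■□
□■□■□
■■□■□
k=1  ■■□□□
□■□■■
■■□□□
□□□■□
■□□■□
□■□■□
k=2  ■■□□□
□■■■■
■□■■□
□□■■□
■□□■□
□■□■□
k=3  ■■□□□
□■■■■
■□■■□
□□■□□
■□■□■
□■□□□
k=4  ■■□□□
□■■■■
■□■■□
□□■□□
■□■■■
□■■■■
k=5  ■■□□□
□■□■■
■■□□□
□□□□□
■□■■■
□■■■■
k=6  ■■□□□
■■□■■
□□□□□
■□□□□
■□■■■
□■■■■
k=7  ■■□□□
■■□■■
□□■□□
■■■■□
■□□■■
□■■■■
k=8  ■■□□□
■■□■■
□□■□□
■■■■□
□□□■■
■□■■■
k=9  ■■□□□
■■□■■
□□■□□
■■■■■
□□□□□
■□■■□
k=10  ■■□□□
■■□□■
□□□■■
■■■□■
□□□□□
■□■■□
k=11  ■■■□□
■□■■■
□□■■■
■■■□■
□□□□□
■□■■□
k=12  ■■■□□
■□■■■
□■■■■
□□□□■
□■□□□
■□■■□

16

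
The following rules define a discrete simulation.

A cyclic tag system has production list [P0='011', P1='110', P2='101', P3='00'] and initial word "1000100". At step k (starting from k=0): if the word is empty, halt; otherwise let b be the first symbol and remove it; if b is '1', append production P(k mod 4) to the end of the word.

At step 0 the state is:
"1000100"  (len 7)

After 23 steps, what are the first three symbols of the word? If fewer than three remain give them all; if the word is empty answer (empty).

110

0) "1000100"  (len 7)
1) "000100011"  (len 9)
2) "00100011"  (len 8)
3) "0100011"  (len 7)
4) "100011"  (len 6)
5) "00011011"  (len 8)
6) "0011011"  (len 7)
7) "011011"  (len 6)
8) "11011"  (len 5)
9) "1011011"  (len 7)
10) "011011110"  (len 9)
11) "11011110"  (len 8)
12) "101111000"  (len 9)
13) "01111000011"  (len 11)
14) "1111000011"  (len 10)
15) "111000011101"  (len 12)
16) "1100001110100"  (len 13)
17) "100001110100011"  (len 15)
18) "00001110100011110"  (len 17)
19) "0001110100011110"  (len 16)
20) "001110100011110"  (len 15)
21) "01110100011110"  (len 14)
22) "1110100011110"  (len 13)
23) "110100011110101"  (len 15)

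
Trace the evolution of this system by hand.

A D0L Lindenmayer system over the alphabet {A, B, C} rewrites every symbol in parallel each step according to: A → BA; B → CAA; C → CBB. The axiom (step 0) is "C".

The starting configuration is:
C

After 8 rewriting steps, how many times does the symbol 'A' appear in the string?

1164

step 0: C
step 1: CBB
step 2: CBBCAACAA
step 3: CBBCAACAACBBBABACBBBABA
step 4: CBBCAACAACBBBABACBBBABACBBCAACAACAABACAABACBBCAACAACAABACAABA
step 5: CBBCAACAACBBBABACBBBABACBBCAACAACAABACAABACBBCAACAACAABACA…BBBABACAABACBBCAACAACBBBABACBBBABACBBBABACAABACBBBABACAABA  (len 155)
step 6: CBBCAACAACBBBABACBBBABACBBCAACAACAABACAABACBBCAACAACAABACA…AACAACAABACAABACBBBABACAABACBBCAACAACAABACAABACBBBABACAABA  (len 401)
step 7: CBBCAACAACBBBABACBBBABACBBCAACAACAABACAABACBBCAACAACAABACA…ABACBBBABACAABACBBBABACAABACBBCAACAACAABACAABACBBBABACAABA  (len 1023)
step 8: CBBCAACAACBBBABACBBBABACBBCAACAACAABACAABACBBCAACAACAABACA…ABACBBBABACAABACBBBABACAABACBBCAACAACAABACAABACBBBABACAABA  (len 2629)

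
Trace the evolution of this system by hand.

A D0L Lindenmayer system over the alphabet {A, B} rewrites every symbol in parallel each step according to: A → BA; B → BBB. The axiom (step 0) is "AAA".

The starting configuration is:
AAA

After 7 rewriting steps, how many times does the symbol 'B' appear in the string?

3279

step 0: AAA
step 1: BABABA
step 2: BBBBABBBBABBBBA
step 3: BBBBBBBBBBBBBABBBBBBBBBBBBBABBBBBBBBBBBBBA
step 4: BBBBBBBBBBBBBBBBBBBBBBBBBBBBBBBBBBBBBBBBABBBBBBBBBBBBBBBBB…BBBBBBBBBBBBBBBBABBBBBBBBBBBBBBBBBBBBBBBBBBBBBBBBBBBBBBBBA  (len 123)
step 5: BBBBBBBBBBBBBBBBBBBBBBBBBBBBBBBBBBBBBBBBBBBBBBBBBBBBBBBBBB…BBBBBBBBBBBBBBBBBBBBBBBBBBBBBBBBBBBBBBBBBBBBBBBBBBBBBBBBBA  (len 366)
step 6: BBBBBBBBBBBBBBBBBBBBBBBBBBBBBBBBBBBBBBBBBBBBBBBBBBBBBBBBBB…BBBBBBBBBBBBBBBBBBBBBBBBBBBBBBBBBBBBBBBBBBBBBBBBBBBBBBBBBA  (len 1095)
step 7: BBBBBBBBBBBBBBBBBBBBBBBBBBBBBBBBBBBBBBBBBBBBBBBBBBBBBBBBBB…BBBBBBBBBBBBBBBBBBBBBBBBBBBBBBBBBBBBBBBBBBBBBBBBBBBBBBBBBA  (len 3282)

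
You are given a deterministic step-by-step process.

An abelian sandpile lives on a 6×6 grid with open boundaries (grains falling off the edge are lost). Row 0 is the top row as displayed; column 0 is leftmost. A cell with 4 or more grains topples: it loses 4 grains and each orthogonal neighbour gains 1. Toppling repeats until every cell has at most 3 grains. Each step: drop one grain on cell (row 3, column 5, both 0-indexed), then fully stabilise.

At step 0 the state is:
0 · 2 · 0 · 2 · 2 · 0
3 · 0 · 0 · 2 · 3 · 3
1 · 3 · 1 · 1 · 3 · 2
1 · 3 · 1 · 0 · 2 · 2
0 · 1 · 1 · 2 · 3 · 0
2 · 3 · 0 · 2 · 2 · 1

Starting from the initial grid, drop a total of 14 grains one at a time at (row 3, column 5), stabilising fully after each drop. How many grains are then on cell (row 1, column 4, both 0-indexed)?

t=0: 0 · 2 · 0 · 2 · 2 · 0
3 · 0 · 0 · 2 · 3 · 3
1 · 3 · 1 · 1 · 3 · 2
1 · 3 · 1 · 0 · 2 · 2
0 · 1 · 1 · 2 · 3 · 0
2 · 3 · 0 · 2 · 2 · 1
t=1: 0 · 2 · 0 · 2 · 2 · 0
3 · 0 · 0 · 2 · 3 · 3
1 · 3 · 1 · 1 · 3 · 2
1 · 3 · 1 · 0 · 2 · 3
0 · 1 · 1 · 2 · 3 · 0
2 · 3 · 0 · 2 · 2 · 1
t=2: 0 · 2 · 0 · 2 · 2 · 0
3 · 0 · 0 · 2 · 3 · 3
1 · 3 · 1 · 1 · 3 · 3
1 · 3 · 1 · 0 · 3 · 0
0 · 1 · 1 · 2 · 3 · 1
2 · 3 · 0 · 2 · 2 · 1
t=3: 0 · 2 · 0 · 2 · 2 · 0
3 · 0 · 0 · 2 · 3 · 3
1 · 3 · 1 · 1 · 3 · 3
1 · 3 · 1 · 0 · 3 · 1
0 · 1 · 1 · 2 · 3 · 1
2 · 3 · 0 · 2 · 2 · 1
t=4: 0 · 2 · 0 · 2 · 2 · 0
3 · 0 · 0 · 2 · 3 · 3
1 · 3 · 1 · 1 · 3 · 3
1 · 3 · 1 · 0 · 3 · 2
0 · 1 · 1 · 2 · 3 · 1
2 · 3 · 0 · 2 · 2 · 1
t=5: 0 · 2 · 0 · 2 · 2 · 0
3 · 0 · 0 · 2 · 3 · 3
1 · 3 · 1 · 1 · 3 · 3
1 · 3 · 1 · 0 · 3 · 3
0 · 1 · 1 · 2 · 3 · 1
2 · 3 · 0 · 2 · 2 · 1
t=6: 0 · 2 · 0 · 2 · 3 · 1
3 · 0 · 0 · 3 · 1 · 1
1 · 3 · 1 · 2 · 2 · 2
1 · 3 · 1 · 1 · 2 · 2
0 · 1 · 1 · 3 · 0 · 3
2 · 3 · 0 · 2 · 3 · 1
t=7: 0 · 2 · 0 · 2 · 3 · 1
3 · 0 · 0 · 3 · 1 · 1
1 · 3 · 1 · 2 · 2 · 2
1 · 3 · 1 · 1 · 2 · 3
0 · 1 · 1 · 3 · 0 · 3
2 · 3 · 0 · 2 · 3 · 1
t=8: 0 · 2 · 0 · 2 · 3 · 1
3 · 0 · 0 · 3 · 1 · 1
1 · 3 · 1 · 2 · 2 · 3
1 · 3 · 1 · 1 · 3 · 1
0 · 1 · 1 · 3 · 1 · 0
2 · 3 · 0 · 2 · 3 · 2
t=9: 0 · 2 · 0 · 2 · 3 · 1
3 · 0 · 0 · 3 · 1 · 1
1 · 3 · 1 · 2 · 2 · 3
1 · 3 · 1 · 1 · 3 · 2
0 · 1 · 1 · 3 · 1 · 0
2 · 3 · 0 · 2 · 3 · 2
t=10: 0 · 2 · 0 · 2 · 3 · 1
3 · 0 · 0 · 3 · 1 · 1
1 · 3 · 1 · 2 · 2 · 3
1 · 3 · 1 · 1 · 3 · 3
0 · 1 · 1 · 3 · 1 · 0
2 · 3 · 0 · 2 · 3 · 2
t=11: 0 · 2 · 0 · 2 · 3 · 1
3 · 0 · 0 · 3 · 2 · 2
1 · 3 · 1 · 3 · 0 · 1
1 · 3 · 1 · 2 · 1 · 2
0 · 1 · 1 · 3 · 2 · 1
2 · 3 · 0 · 2 · 3 · 2
t=12: 0 · 2 · 0 · 2 · 3 · 1
3 · 0 · 0 · 3 · 2 · 2
1 · 3 · 1 · 3 · 0 · 1
1 · 3 · 1 · 2 · 1 · 3
0 · 1 · 1 · 3 · 2 · 1
2 · 3 · 0 · 2 · 3 · 2
t=13: 0 · 2 · 0 · 2 · 3 · 1
3 · 0 · 0 · 3 · 2 · 2
1 · 3 · 1 · 3 · 0 · 2
1 · 3 · 1 · 2 · 2 · 0
0 · 1 · 1 · 3 · 2 · 2
2 · 3 · 0 · 2 · 3 · 2
t=14: 0 · 2 · 0 · 2 · 3 · 1
3 · 0 · 0 · 3 · 2 · 2
1 · 3 · 1 · 3 · 0 · 2
1 · 3 · 1 · 2 · 2 · 1
0 · 1 · 1 · 3 · 2 · 2
2 · 3 · 0 · 2 · 3 · 2

2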